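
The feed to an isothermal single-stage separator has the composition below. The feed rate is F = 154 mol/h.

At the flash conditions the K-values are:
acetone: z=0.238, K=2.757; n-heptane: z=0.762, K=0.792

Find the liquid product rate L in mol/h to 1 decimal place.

L = 44.6 mol/h

Rachford–Rice: g(V/F) = Σ zᵢ(Kᵢ−1)/(1+V/F(Kᵢ−1)) = 0.
Check two-phase: ΣzᵢKᵢ = 1.260 > 1 and Σzᵢ/Kᵢ = 1.048 > 1, so g(0) = 0.260 > 0 and g(1) = -0.048 < 0.
Binary case is linear: z₁(K₁−1)(1+V/F(K₂−1)) + z₂(K₂−1)(1+V/F(K₁−1)) = 0
⇒ V/F = [z₁(K₁−1)+z₂(K₂−1)] / [−(K₁−1)(K₂−1)] = 0.2597/0.3655 = 0.711
Then V = V/F·F = 0.7105·154 = 109.4 mol/h and L = F − V = 44.6 mol/h.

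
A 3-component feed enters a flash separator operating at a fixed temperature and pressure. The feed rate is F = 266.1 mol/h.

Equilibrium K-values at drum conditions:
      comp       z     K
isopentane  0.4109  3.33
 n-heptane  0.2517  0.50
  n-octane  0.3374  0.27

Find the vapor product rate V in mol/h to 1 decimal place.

Material balance + equilibrium reduce to Σ zᵢ(Kᵢ−1)/(1+V/F(Kᵢ−1)) = 0.
Check two-phase: ΣzᵢKᵢ = 1.5852 > 1 and Σzᵢ/Kᵢ = 1.8764 > 1, so g(0) = 0.5852 > 0 and g(1) = -0.8764 < 0.
Newton iteration, V/F⁰ = 0.5:
  V/F = 0.5000: g = -0.11346, g' = -1.0337 → V/F = 0.3902
  V/F = 0.3902: g = 0.00068, g' = -1.0607 → V/F = 0.3909
Converged at V/F = 0.3909.
Then V = V/F·F = 0.3909·266.1 = 104.0 mol/h and L = F − V = 162.1 mol/h.

V = 104.0 mol/h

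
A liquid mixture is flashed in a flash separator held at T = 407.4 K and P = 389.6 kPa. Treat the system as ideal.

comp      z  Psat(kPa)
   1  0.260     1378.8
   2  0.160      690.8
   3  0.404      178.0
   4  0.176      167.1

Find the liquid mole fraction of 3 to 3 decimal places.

x_3 = 0.522

Raoult's law: Kᵢ = Pᵢˢᵃᵗ/P = Pᵢˢᵃᵗ/389.6.
  K_1 = 1378.8/389.6 = 3.53901, K_2 = 690.8/389.6 = 1.77310, K_3 = 178.0/389.6 = 0.45688, K_4 = 167.1/389.6 = 0.42890
Let β = V/F and solve Σ zᵢ(Kᵢ−1)/(1+β(Kᵢ−1)) = 0.
Feasibility: ΣzᵢKᵢ = 1.464, Σzᵢ/Kᵢ = 1.458 — both > 1, two phases present.
Newton iteration, β⁰ = 0.53:
  β = 0.530: g = -0.0831, g' = -0.706 → β = 0.412
  β = 0.412: g = 0.0021, g' = -0.751 → β = 0.415
Converged at β = 0.415.
Compositions from xᵢ = zᵢ/(1+β(Kᵢ−1)), yᵢ = Kᵢxᵢ:
  1: x = 0.127, y = 0.448
  2: x = 0.121, y = 0.215
  3: x = 0.522, y = 0.238
  4: x = 0.231, y = 0.099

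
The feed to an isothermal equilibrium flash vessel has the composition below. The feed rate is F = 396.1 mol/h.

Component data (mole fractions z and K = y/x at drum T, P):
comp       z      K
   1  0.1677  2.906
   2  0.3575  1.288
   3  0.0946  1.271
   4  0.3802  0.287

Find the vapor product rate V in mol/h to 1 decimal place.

V = 103.4 mol/h

Rachford–Rice: g(ψ) = Σ zᵢ(Kᵢ−1)/(1+ψ(Kᵢ−1)) = 0.
Check two-phase: ΣzᵢKᵢ = 1.1772 > 1 and Σzᵢ/Kᵢ = 1.7344 > 1, so g(0) = 0.1772 > 0 and g(1) = -0.7344 < 0.
Newton iteration, ψ⁰ = 0.48:
  ψ = 0.4800: g = -0.13207, g' = -0.6412 → ψ = 0.2740
  ψ = 0.2740: g = -0.00765, g' = -0.5929 → ψ = 0.2611
  ψ = 0.2611: g = 0.00001, g' = -0.5951 → ψ = 0.2612
Converged at ψ = 0.2612.
Then V = ψ·F = 0.2612·396.1 = 103.4 mol/h and L = F − V = 292.7 mol/h.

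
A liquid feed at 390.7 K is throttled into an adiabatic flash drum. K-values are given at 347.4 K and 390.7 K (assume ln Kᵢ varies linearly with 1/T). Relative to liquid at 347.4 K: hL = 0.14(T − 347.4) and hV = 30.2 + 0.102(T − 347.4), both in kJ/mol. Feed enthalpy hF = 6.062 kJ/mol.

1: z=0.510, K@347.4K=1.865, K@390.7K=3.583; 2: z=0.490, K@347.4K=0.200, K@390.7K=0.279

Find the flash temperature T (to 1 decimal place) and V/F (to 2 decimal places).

Adiabatic flash: solve Rachford–Rice at each trial T, then check hF = ψ·hV(T) + (1−ψ)·hL(T).
  T = 347.4 K: K = (1.865, 0.200), RR gives ψ = 0.071, H_out = 2.145 kJ/mol
  T = 390.7 K: K = (3.583, 0.279), RR gives ψ = 0.518, H_out = 20.843 kJ/mol
  T = 369.0 K: K = (2.633, 0.238), RR gives ψ = 0.370, H_out = 13.883 kJ/mol
  T = 358.2 K: K = (2.228, 0.219), RR gives ψ = 0.254, H_out = 9.073 kJ/mol
  T = 352.8 K: K = (2.041, 0.209), RR gives ψ = 0.174, H_out = 5.987 kJ/mol
  T = 355.5 K: K = (2.133, 0.214), RR gives ψ = 0.216, H_out = 7.605 kJ/mol
  T = 354.1 K: K = (2.085, 0.212), RR gives ψ = 0.195, H_out = 6.787 kJ/mol
Linear interpolation between T = 352.8 (H_out = 5.987) and T = 354.1 (H_out = 6.787) on hF = 6.062 gives T ≈ 352.9 K, at which ψ = 0.18.

T = 352.9 K, V/F = 0.18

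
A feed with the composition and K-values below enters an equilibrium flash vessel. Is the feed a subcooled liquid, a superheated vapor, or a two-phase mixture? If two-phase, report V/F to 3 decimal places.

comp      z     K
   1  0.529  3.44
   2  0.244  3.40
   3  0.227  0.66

superheated vapor

ΣzᵢKᵢ = 2.799; Σzᵢ/Kᵢ = 0.569.
Since Σzᵢ/Kᵢ < 1 the mixture is above its dew point — single vapor phase.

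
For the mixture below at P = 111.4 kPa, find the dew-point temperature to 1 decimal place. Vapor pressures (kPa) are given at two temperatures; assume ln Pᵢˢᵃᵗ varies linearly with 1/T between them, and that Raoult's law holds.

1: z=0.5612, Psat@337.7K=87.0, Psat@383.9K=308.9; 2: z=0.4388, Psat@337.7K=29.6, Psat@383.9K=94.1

Dew-point temperature: Σzᵢ·P/Pᵢˢᵃᵗ(T) = 1. Interpolate ln Pᵢˢᵃᵗ = aᵢ + bᵢ/T.
  T = 337.7 K: ΣzᵢP/Pᵢˢᵃᵗ = 2.3700
  T = 383.9 K: ΣzᵢP/Pᵢˢᵃᵗ = 0.7219
  T = 360.8 K: ΣzᵢP/Pᵢˢᵃᵗ = 1.2587
  T = 372.4 K: ΣzᵢP/Pᵢˢᵃᵗ = 0.9438
  T = 366.6 K: ΣzᵢP/Pᵢˢᵃᵗ = 1.0875
  T = 369.5 K: ΣzᵢP/Pᵢˢᵃᵗ = 1.0126
Interpolating between 369.5 K and 372.4 K gives T ≈ 370.0 K.

T = 370.0 K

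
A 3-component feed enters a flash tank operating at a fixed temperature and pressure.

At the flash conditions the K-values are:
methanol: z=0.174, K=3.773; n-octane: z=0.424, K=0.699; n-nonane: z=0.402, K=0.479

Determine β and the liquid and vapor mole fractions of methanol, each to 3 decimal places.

Rachford–Rice: g(β) = Σ zᵢ(Kᵢ−1)/(1+β(Kᵢ−1)) = 0.
Feasibility: ΣzᵢKᵢ = 1.145, Σzᵢ/Kᵢ = 1.492 — both > 1, two phases present.
Newton–Raphson from β = 0.61:
  β = 0.610: g = -0.2841, g' = -0.477 → β = 0.014
  β = 0.014: g = 0.1250, g' = -1.388 → β = 0.104
  β = 0.104: g = 0.0210, g' = -0.968 → β = 0.126
  β = 0.126: g = 0.0007, g' = -0.901 → β = 0.127
Converged at β = 0.127.
Compositions from xᵢ = zᵢ/(1+β(Kᵢ−1)), yᵢ = Kᵢxᵢ:
  methanol: x = 0.129, y = 0.486
  n-octane: x = 0.441, y = 0.308
  n-nonane: x = 0.430, y = 0.206

β = 0.127, x_methanol = 0.129, y_methanol = 0.486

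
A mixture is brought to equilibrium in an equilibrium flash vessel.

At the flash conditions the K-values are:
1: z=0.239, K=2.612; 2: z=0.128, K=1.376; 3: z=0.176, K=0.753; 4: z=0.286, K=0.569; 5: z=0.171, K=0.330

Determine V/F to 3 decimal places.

Rachford–Rice: g(V/F) = Σ zᵢ(Kᵢ−1)/(1+V/F(Kᵢ−1)) = 0.
Feasibility: ΣzᵢKᵢ = 1.152, Σzᵢ/Kᵢ = 1.439 — both > 1, two phases present.
Newton iteration, V/F⁰ = 0.47:
  V/F = 0.470: g = -0.1109, g' = -0.475 → V/F = 0.237
  V/F = 0.237: g = 0.0036, g' = -0.527 → V/F = 0.243
Converged at V/F = 0.243.

V/F = 0.243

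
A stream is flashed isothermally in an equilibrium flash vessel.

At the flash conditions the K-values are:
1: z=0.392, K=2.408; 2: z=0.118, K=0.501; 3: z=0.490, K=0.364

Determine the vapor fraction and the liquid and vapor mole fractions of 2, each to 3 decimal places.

Rachford–Rice: g(ψ) = Σ zᵢ(Kᵢ−1)/(1+ψ(Kᵢ−1)) = 0.
Check two-phase: ΣzᵢKᵢ = 1.181 > 1 and Σzᵢ/Kᵢ = 1.744 > 1, so g(0) = 0.181 > 0 and g(1) = -0.744 < 0.
Newton iteration, ψ⁰ = 0.5:
  ψ = 0.500: g = -0.2115, g' = -0.746 → ψ = 0.216
  ψ = 0.216: g = -0.0044, g' = -0.760 → ψ = 0.211
Converged at ψ = 0.211.
Compositions from xᵢ = zᵢ/(1+ψ(Kᵢ−1)), yᵢ = Kᵢxᵢ:
  1: x = 0.302, y = 0.728
  2: x = 0.132, y = 0.066
  3: x = 0.566, y = 0.206

ψ = 0.211, x_2 = 0.132, y_2 = 0.066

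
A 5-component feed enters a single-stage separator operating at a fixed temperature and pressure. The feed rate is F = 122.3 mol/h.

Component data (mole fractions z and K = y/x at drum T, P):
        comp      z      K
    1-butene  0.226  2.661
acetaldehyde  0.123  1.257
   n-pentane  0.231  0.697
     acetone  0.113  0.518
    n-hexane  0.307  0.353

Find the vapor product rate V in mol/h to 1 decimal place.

Rachford–Rice: g(ψ) = Σ zᵢ(Kᵢ−1)/(1+ψ(Kᵢ−1)) = 0.
g(0) = ΣzᵢKᵢ − 1 = 0.084 and g(1) = 1 − Σzᵢ/Kᵢ = -0.602, so a root lies in (0, 1).
Newton–Raphson from ψ = 0.58:
  ψ = 0.580: g = -0.2598, g' = -0.579 → ψ = 0.131
  ψ = 0.131: g = -0.0094, g' = -0.634 → ψ = 0.117
Converged at ψ = 0.117.
Then V = ψ·F = 0.1167·122.3 = 14.3 mol/h and L = F − V = 108.0 mol/h.

V = 14.3 mol/h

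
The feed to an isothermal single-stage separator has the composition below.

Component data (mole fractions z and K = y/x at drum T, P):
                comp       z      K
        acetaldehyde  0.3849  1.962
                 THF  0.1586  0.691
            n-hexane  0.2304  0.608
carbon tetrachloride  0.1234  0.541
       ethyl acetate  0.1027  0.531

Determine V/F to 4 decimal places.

Material balance + equilibrium reduce to Σ zᵢ(Kᵢ−1)/(1+V/F(Kᵢ−1)) = 0.
g(0) = ΣzᵢKᵢ − 1 = 0.1261 and g(1) = 1 − Σzᵢ/Kᵢ = -0.2262, so a root lies in (0, 1).
Iterate (Newton) starting at V/F = 0.44:
  V/F = 0.4400: g = -0.03737, g' = -0.3245 → V/F = 0.3248
  V/F = 0.3248: g = 0.00075, g' = -0.3393 → V/F = 0.3271
Converged at V/F = 0.3271.

V/F = 0.3271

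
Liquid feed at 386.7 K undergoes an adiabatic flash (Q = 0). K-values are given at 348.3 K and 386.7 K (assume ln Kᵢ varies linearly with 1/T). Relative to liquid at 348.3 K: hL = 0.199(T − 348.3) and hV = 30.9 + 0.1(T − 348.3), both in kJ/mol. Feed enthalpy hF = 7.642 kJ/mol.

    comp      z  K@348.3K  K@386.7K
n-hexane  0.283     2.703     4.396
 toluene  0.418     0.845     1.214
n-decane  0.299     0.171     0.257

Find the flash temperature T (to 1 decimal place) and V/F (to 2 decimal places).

Adiabatic flash: solve Rachford–Rice at each trial T, then check hF = ψ·hV(T) + (1−ψ)·hL(T).
  T = 348.3 K: K = (2.703, 0.845, 0.171), RR gives ψ = 0.194, H_out = 5.998 kJ/mol
  T = 386.7 K: K = (4.396, 1.214, 0.257), RR gives ψ = 0.594, H_out = 23.745 kJ/mol
  T = 367.5 K: K = (3.491, 1.022, 0.212), RR gives ψ = 0.422, H_out = 16.055 kJ/mol
  T = 357.9 K: K = (3.082, 0.932, 0.191), RR gives ψ = 0.318, H_out = 11.424 kJ/mol
  T = 353.1 K: K = (2.889, 0.888, 0.181), RR gives ψ = 0.259, H_out = 8.829 kJ/mol
  T = 350.7 K: K = (2.795, 0.866, 0.176), RR gives ψ = 0.227, H_out = 7.446 kJ/mol
Linear interpolation between T = 350.7 (H_out = 7.446) and T = 353.1 (H_out = 8.829) on hF = 7.642 gives T ≈ 351.0 K, at which ψ = 0.23.

T = 351.0 K, V/F = 0.23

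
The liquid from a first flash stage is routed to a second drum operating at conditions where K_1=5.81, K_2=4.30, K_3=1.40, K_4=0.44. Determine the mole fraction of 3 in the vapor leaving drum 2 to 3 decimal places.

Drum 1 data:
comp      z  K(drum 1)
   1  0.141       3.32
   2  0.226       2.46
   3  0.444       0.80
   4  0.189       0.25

Drum 1:
Iterate (Newton) starting at ψ₁ = 0.52:
  ψ₁ = 0.520: g = 0.0043, g' = -0.619 → ψ₁ = 0.527
Converged at ψ₁ = 0.527.
Drum-1 compositions:
  1: x = 0.063, y = 0.211
  2: x = 0.128, y = 0.314
  3: x = 0.496, y = 0.397
  4: x = 0.313, y = 0.078
Drum-2 feed = drum-1 liquid: z₂ = (0.0634, 0.1277, 0.4963, 0.3125).
Drum 2:
Newton–Raphson from ψ₂ = 0.57:
  ψ₂ = 0.570: g = 0.1324, g' = -0.537 → ψ₂ = 0.817
  ψ₂ = 0.817: g = 0.0030, g' = -0.540 → ψ₂ = 0.822
Converged at ψ₂ = 0.822.
  1: x = 0.013, y = 0.074
  2: x = 0.034, y = 0.148
  3: x = 0.373, y = 0.523
  4: x = 0.579, y = 0.255

y_3 (drum 2) = 0.523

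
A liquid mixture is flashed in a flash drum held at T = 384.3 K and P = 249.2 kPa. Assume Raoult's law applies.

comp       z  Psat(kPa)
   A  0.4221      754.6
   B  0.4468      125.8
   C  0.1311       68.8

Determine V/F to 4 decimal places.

Raoult's law: Kᵢ = Pᵢˢᵃᵗ/P = Pᵢˢᵃᵗ/249.2.
  K_A = 754.6/249.2 = 3.028090, K_B = 125.8/249.2 = 0.504815, K_C = 68.8/249.2 = 0.276083
Material balance + equilibrium reduce to Σ zᵢ(Kᵢ−1)/(1+V/F(Kᵢ−1)) = 0.
Check two-phase: ΣzᵢKᵢ = 1.5399 > 1 and Σzᵢ/Kᵢ = 1.4993 > 1, so g(0) = 0.5399 > 0 and g(1) = -0.4993 < 0.
Iterate (Newton) starting at V/F = 0.64:
  V/F = 0.6400: g = -0.12820, g' = -0.8021 → V/F = 0.4802
  V/F = 0.4802: g = -0.00203, g' = -0.7956 → V/F = 0.4776
Converged at V/F = 0.4776.

V/F = 0.4776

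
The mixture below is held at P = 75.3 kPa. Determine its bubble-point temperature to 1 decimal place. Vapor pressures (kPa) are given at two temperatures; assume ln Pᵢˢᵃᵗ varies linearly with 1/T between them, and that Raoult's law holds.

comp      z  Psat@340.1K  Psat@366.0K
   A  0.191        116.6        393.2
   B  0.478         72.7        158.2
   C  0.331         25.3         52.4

T = 343.8 K

Bubble-point temperature: ΣzᵢPᵢˢᵃᵗ(T) = P. Interpolate ln Pᵢˢᵃᵗ = aᵢ + bᵢ/T.
  T = 340.1 K: ΣzᵢPᵢˢᵃᵗ = 65.40 kPa
  T = 366.0 K: ΣzᵢPᵢˢᵃᵗ = 168.07 kPa
  T = 353.1 K: ΣzᵢPᵢˢᵃᵗ = 106.22 kPa
  T = 346.6 K: ΣzᵢPᵢˢᵃᵗ = 83.59 kPa
  T = 343.4 K: ΣzᵢPᵢˢᵃᵗ = 74.13 kPa
  T = 345.0 K: ΣzᵢPᵢˢᵃᵗ = 78.74 kPa
Interpolating between 343.4 K and 345.0 K gives T ≈ 343.8 K.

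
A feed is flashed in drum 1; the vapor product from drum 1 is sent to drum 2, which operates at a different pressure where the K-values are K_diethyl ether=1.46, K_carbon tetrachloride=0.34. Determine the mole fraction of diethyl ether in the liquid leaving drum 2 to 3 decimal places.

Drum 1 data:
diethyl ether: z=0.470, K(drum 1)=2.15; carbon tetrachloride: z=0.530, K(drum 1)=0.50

x_diethyl ether (drum 2) = 0.589

Drum 1:
Let ψ₁ = V/F and solve Σ zᵢ(Kᵢ−1)/(1+ψ₁(Kᵢ−1)) = 0.
Check two-phase: ΣzᵢKᵢ = 1.276 > 1 and Σzᵢ/Kᵢ = 1.279 > 1, so g(0) = 0.275 > 0 and g(1) = -0.279 < 0.
Iterate (Newton) starting at ψ₁ = 0.5:
  ψ₁ = 0.500: g = -0.0102, g' = -0.486 → ψ₁ = 0.479
Converged at ψ₁ = 0.479.
Drum-1 compositions:
  diethyl ether: x = 0.303, y = 0.652
  carbon tetrachloride: x = 0.697, y = 0.348
Drum-2 feed = drum-1 vapor: z₂ = (0.6515, 0.3485).
Drum 2:
Rachford–Rice: g(ψ₂) = Σ zᵢ(Kᵢ−1)/(1+ψ₂(Kᵢ−1)) = 0.
g(0) = ΣzᵢKᵢ − 1 = 0.070 and g(1) = 1 − Σzᵢ/Kᵢ = -0.471, so a root lies in (0, 1).
Binary case is linear: z₁(K₁−1)(1+ψ₂(K₂−1)) + z₂(K₂−1)(1+ψ₂(K₁−1)) = 0
⇒ ψ₂ = [z₁(K₁−1)+z₂(K₂−1)] / [−(K₁−1)(K₂−1)] = 0.0697/0.3036 = 0.230
  diethyl ether: x = 0.589, y = 0.860
  carbon tetrachloride: x = 0.411, y = 0.140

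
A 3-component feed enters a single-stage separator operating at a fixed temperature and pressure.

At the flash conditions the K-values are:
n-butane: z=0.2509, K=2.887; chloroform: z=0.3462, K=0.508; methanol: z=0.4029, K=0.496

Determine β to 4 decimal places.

Let β = V/F and solve Σ zᵢ(Kᵢ−1)/(1+β(Kᵢ−1)) = 0.
Feasibility: ΣzᵢKᵢ = 1.1001, Σzᵢ/Kᵢ = 1.5807 — both > 1, two phases present.
Newton iteration, β⁰ = 0.5:
  β = 0.5000: g = -0.25377, g' = -0.5668 → β = 0.0523
  β = 0.0523: g = 0.04752, g' = -0.9363 → β = 0.1031
  β = 0.1031: g = 0.00275, g' = -0.8330 → β = 0.1064
Converged at β = 0.1064.

β = 0.1064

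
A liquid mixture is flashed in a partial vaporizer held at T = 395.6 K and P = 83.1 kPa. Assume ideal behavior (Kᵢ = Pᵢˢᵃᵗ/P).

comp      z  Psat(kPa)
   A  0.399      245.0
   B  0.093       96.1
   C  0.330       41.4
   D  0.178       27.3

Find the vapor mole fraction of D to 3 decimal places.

Raoult's law: Kᵢ = Pᵢˢᵃᵗ/P = Pᵢˢᵃᵗ/83.1.
  K_A = 245.0/83.1 = 2.94826, K_B = 96.1/83.1 = 1.15644, K_C = 41.4/83.1 = 0.49819, K_D = 27.3/83.1 = 0.32852
Material balance + equilibrium reduce to Σ zᵢ(Kᵢ−1)/(1+β(Kᵢ−1)) = 0.
Check two-phase: ΣzᵢKᵢ = 1.507 > 1 and Σzᵢ/Kᵢ = 1.420 > 1, so g(0) = 0.507 > 0 and g(1) = -0.420 < 0.
Newton iteration, β⁰ = 0.49:
  β = 0.490: g = 0.0135, g' = -0.723 → β = 0.509
Converged at β = 0.509.
Compositions from xᵢ = zᵢ/(1+β(Kᵢ−1)), yᵢ = Kᵢxᵢ:
  A: x = 0.200, y = 0.591
  B: x = 0.086, y = 0.100
  C: x = 0.443, y = 0.221
  D: x = 0.270, y = 0.089

y_D = 0.089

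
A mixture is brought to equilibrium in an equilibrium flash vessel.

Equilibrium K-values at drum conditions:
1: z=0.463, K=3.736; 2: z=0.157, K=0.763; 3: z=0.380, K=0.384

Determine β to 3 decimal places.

β = 0.675

Newton–Raphson from β = 0.5:
  β = 0.500: g = 0.1545, g' = -0.931 → β = 0.666
  β = 0.666: g = 0.0078, g' = -0.862 → β = 0.675
Converged at β = 0.675.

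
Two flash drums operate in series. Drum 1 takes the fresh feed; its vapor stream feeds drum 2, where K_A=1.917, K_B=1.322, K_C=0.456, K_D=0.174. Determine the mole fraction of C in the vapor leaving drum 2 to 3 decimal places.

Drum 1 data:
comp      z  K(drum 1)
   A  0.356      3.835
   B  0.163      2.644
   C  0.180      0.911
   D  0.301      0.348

Drum 1:
Let ψ₁ = V/F and solve Σ zᵢ(Kᵢ−1)/(1+ψ₁(Kᵢ−1)) = 0.
Check two-phase: ΣzᵢKᵢ = 2.065 > 1 and Σzᵢ/Kᵢ = 1.217 > 1, so g(0) = 1.065 > 0 and g(1) = -0.217 < 0.
Newton–Raphson from ψ₁ = 0.6:
  ψ₁ = 0.600: g = 0.1693, g' = -0.851 → ψ₁ = 0.799
  ψ₁ = 0.799: g = -0.0020, g' = -0.910 → ψ₁ = 0.797
Converged at ψ₁ = 0.797.
Drum-1 compositions:
  A: x = 0.109, y = 0.419
  B: x = 0.071, y = 0.187
  C: x = 0.194, y = 0.176
  D: x = 0.626, y = 0.218
Drum-2 feed = drum-1 vapor: z₂ = (0.4189, 0.1866, 0.1765, 0.2180).
Drum 2:
Rachford–Rice: g(ψ₂) = Σ zᵢ(Kᵢ−1)/(1+ψ₂(Kᵢ−1)) = 0.
Feasibility: ΣzᵢKᵢ = 1.168, Σzᵢ/Kᵢ = 2.000 — both > 1, two phases present.
Iterate (Newton) starting at ψ₂ = 0.5:
  ψ₂ = 0.500: g = -0.1235, g' = -0.710 → ψ₂ = 0.326
  ψ₂ = 0.326: g = -0.0131, g' = -0.580 → ψ₂ = 0.304
  ψ₂ = 0.304: g = -0.0001, g' = -0.571 → ψ₂ = 0.303
Converged at ψ₂ = 0.303.
  A: x = 0.328, y = 0.628
  B: x = 0.170, y = 0.225
  C: x = 0.211, y = 0.096
  D: x = 0.291, y = 0.051

y_C (drum 2) = 0.096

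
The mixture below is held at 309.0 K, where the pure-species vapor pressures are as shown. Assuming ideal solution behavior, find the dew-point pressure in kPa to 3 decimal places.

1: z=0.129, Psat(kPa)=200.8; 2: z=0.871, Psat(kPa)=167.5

At the dew point ψ → 1, so Σzᵢ/Kᵢ = 1 with Kᵢ = Pᵢˢᵃᵗ/P ⇒ 1/P = Σzᵢ/Pᵢˢᵃᵗ.
1/P = 0.129/200.8 + 0.871/167.5 = 0.005842 ⇒ P = 171.162 kPa

Pdew = 171.162 kPa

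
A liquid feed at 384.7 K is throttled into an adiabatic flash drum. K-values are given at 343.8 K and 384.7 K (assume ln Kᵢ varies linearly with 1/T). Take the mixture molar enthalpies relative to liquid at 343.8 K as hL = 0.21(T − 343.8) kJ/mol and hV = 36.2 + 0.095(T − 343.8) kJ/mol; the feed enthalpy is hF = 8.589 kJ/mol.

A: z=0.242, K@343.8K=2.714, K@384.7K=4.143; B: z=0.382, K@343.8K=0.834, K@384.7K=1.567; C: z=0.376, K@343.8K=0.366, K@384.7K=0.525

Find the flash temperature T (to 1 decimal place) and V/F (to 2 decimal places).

T = 347.3 K, V/F = 0.22

Adiabatic flash: solve Rachford–Rice at each trial T, then check hF = ψ·hV(T) + (1−ψ)·hL(T).
  T = 343.8 K: K = (2.714, 0.834, 0.366), RR gives ψ = 0.152, H_out = 5.514 kJ/mol
  T = 384.7 K: K = (4.143, 1.567, 0.525), RR gives ψ = 0.963, H_out = 38.908 kJ/mol
  T = 364.2 K: K = (3.392, 1.163, 0.443), RR gives ψ = 0.559, H_out = 23.222 kJ/mol
  T = 354.0 K: K = (3.044, 0.989, 0.404), RR gives ψ = 0.352, H_out = 14.457 kJ/mol
  T = 348.9 K: K = (2.877, 0.910, 0.385), RR gives ψ = 0.250, H_out = 9.992 kJ/mol
  T = 346.4 K: K = (2.796, 0.872, 0.375), RR gives ψ = 0.202, H_out = 7.799 kJ/mol
  T = 347.6 K: K = (2.835, 0.890, 0.380), RR gives ψ = 0.225, H_out = 8.852 kJ/mol
Linear interpolation between T = 346.4 (H_out = 7.799) and T = 347.6 (H_out = 8.852) on hF = 8.589 gives T ≈ 347.3 K, at which ψ = 0.22.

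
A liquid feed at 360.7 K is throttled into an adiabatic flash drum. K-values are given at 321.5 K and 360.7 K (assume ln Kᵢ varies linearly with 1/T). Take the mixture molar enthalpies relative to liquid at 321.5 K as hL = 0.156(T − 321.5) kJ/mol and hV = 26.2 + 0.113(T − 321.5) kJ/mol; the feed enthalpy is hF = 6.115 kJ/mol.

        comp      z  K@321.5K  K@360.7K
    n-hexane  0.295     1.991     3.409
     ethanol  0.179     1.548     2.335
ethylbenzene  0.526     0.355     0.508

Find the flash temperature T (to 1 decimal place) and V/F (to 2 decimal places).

Adiabatic flash: solve Rachford–Rice at each trial T, then check hF = ψ·hV(T) + (1−ψ)·hL(T).
  T = 321.5 K: K = (1.991, 1.548, 0.355), RR gives ψ = 0.093, H_out = 2.441 kJ/mol
  T = 360.7 K: K = (3.409, 2.335, 0.508), RR gives ψ = 0.689, H_out = 23.011 kJ/mol
  T = 341.1 K: K = (2.646, 1.924, 0.429), RR gives ψ = 0.437, H_out = 14.141 kJ/mol
  T = 331.3 K: K = (2.305, 1.731, 0.391), RR gives ψ = 0.288, H_out = 8.942 kJ/mol
  T = 326.4 K: K = (2.145, 1.638, 0.373), RR gives ψ = 0.198, H_out = 5.918 kJ/mol
  T = 328.9 K: K = (2.225, 1.685, 0.382), RR gives ψ = 0.245, H_out = 7.507 kJ/mol
  T = 327.6 K: K = (2.183, 1.661, 0.377), RR gives ψ = 0.221, H_out = 6.694 kJ/mol
Linear interpolation between T = 326.4 (H_out = 5.918) and T = 327.6 (H_out = 6.694) on hF = 6.115 gives T ≈ 326.7 K, at which ψ = 0.20.

T = 326.7 K, V/F = 0.20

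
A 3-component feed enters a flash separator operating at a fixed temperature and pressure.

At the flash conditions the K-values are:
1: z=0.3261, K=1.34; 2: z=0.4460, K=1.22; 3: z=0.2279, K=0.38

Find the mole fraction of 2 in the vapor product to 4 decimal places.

y_2 = 0.5002

Rachford–Rice: g(V/F) = Σ zᵢ(Kᵢ−1)/(1+V/F(Kᵢ−1)) = 0.
Feasibility: ΣzᵢKᵢ = 1.0677, Σzᵢ/Kᵢ = 1.2087 — both > 1, two phases present.
Newton iteration, V/F⁰ = 0.5:
  V/F = 0.5000: g = -0.02162, g' = -0.2291 → V/F = 0.4056
  V/F = 0.4056: g = -0.00125, g' = -0.2037 → V/F = 0.3995
  V/F = 0.3995: g = -0.00000, g' = -0.2022 → V/F = 0.3994
Converged at V/F = 0.3994.
Compositions from xᵢ = zᵢ/(1+V/F(Kᵢ−1)), yᵢ = Kᵢxᵢ:
  1: x = 0.2871, y = 0.3847
  2: x = 0.4100, y = 0.5002
  3: x = 0.3029, y = 0.1151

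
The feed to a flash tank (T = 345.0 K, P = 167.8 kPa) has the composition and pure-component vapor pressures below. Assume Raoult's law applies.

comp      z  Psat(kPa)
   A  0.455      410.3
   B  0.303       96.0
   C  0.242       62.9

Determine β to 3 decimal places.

Raoult's law: Kᵢ = Pᵢˢᵃᵗ/P = Pᵢˢᵃᵗ/167.8.
  K_A = 410.3/167.8 = 2.44517, K_B = 96.0/167.8 = 0.57211, K_C = 62.9/167.8 = 0.37485
Material balance + equilibrium reduce to Σ zᵢ(Kᵢ−1)/(1+β(Kᵢ−1)) = 0.
Feasibility: ΣzᵢKᵢ = 1.377, Σzᵢ/Kᵢ = 1.361 — both > 1, two phases present.
Newton iteration, β⁰ = 0.65:
  β = 0.650: g = -0.0954, g' = -0.627 → β = 0.498
  β = 0.498: g = -0.0021, g' = -0.610 → β = 0.495
Converged at β = 0.495.

β = 0.495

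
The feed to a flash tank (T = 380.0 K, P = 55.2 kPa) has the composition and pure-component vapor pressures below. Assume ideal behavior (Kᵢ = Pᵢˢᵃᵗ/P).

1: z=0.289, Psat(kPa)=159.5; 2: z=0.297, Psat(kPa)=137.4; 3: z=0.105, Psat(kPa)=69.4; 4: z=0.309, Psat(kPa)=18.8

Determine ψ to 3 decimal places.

ψ = 0.811

Raoult's law: Kᵢ = Pᵢˢᵃᵗ/P = Pᵢˢᵃᵗ/55.2.
  K_1 = 159.5/55.2 = 2.88949, K_2 = 137.4/55.2 = 2.48913, K_3 = 69.4/55.2 = 1.25725, K_4 = 18.8/55.2 = 0.34058
Newton iteration, ψ⁰ = 0.65:
  ψ = 0.650: g = 0.1363, g' = -0.795 → ψ = 0.822
  ψ = 0.822: g = -0.0095, g' = -0.936 → ψ = 0.811
Converged at ψ = 0.811.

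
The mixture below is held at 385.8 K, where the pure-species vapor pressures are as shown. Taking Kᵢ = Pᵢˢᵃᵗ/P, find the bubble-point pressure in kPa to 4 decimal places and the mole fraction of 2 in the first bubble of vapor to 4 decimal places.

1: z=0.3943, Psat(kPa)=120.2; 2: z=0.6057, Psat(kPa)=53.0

At the bubble point ψ → 0, so ΣzᵢKᵢ = 1 with Kᵢ = Pᵢˢᵃᵗ/P ⇒ P = ΣzᵢPᵢˢᵃᵗ.
P = 0.3943·120.2 + 0.6057·53.0 = 79.4970 kPa
yᵢ = zᵢPᵢˢᵃᵗ/P ⇒ y_2 = 0.6057·53.0/79.4970 = 0.4038

Pbub = 79.4970 kPa, y_2 = 0.4038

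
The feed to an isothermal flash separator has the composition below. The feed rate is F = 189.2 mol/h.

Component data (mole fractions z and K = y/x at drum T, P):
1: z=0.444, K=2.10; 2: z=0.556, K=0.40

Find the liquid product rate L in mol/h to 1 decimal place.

L = 144.8 mol/h

Material balance + equilibrium reduce to Σ zᵢ(Kᵢ−1)/(1+ψ(Kᵢ−1)) = 0.
g(0) = ΣzᵢKᵢ − 1 = 0.155 and g(1) = 1 − Σzᵢ/Kᵢ = -0.601, so a root lies in (0, 1).
Binary case is linear: z₁(K₁−1)(1+ψ(K₂−1)) + z₂(K₂−1)(1+ψ(K₁−1)) = 0
⇒ ψ = [z₁(K₁−1)+z₂(K₂−1)] / [−(K₁−1)(K₂−1)] = 0.1548/0.6600 = 0.235
Then V = ψ·F = 0.2345·189.2 = 44.4 mol/h and L = F − V = 144.8 mol/h.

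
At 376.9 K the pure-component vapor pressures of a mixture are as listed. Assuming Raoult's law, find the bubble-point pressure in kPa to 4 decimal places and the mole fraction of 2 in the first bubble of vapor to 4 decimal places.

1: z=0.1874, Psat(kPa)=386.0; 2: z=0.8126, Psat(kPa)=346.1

Pbub = 353.5773 kPa, y_2 = 0.7954

At the bubble point ψ → 0, so ΣzᵢKᵢ = 1 with Kᵢ = Pᵢˢᵃᵗ/P ⇒ P = ΣzᵢPᵢˢᵃᵗ.
P = 0.1874·386.0 + 0.8126·346.1 = 353.5773 kPa
yᵢ = zᵢPᵢˢᵃᵗ/P ⇒ y_2 = 0.8126·346.1/353.5773 = 0.7954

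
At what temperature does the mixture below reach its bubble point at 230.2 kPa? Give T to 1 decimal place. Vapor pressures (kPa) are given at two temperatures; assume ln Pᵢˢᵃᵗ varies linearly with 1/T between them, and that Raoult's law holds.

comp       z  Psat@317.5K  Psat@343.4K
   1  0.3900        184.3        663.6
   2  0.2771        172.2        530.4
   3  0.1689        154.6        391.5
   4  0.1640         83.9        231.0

T = 325.3 K

Bubble-point temperature: ΣzᵢPᵢˢᵃᵗ(T) = P. Interpolate ln Pᵢˢᵃᵗ = aᵢ + bᵢ/T.
  T = 317.5 K: ΣzᵢPᵢˢᵃᵗ = 159.47 kPa
  T = 343.4 K: ΣzᵢPᵢˢᵃᵗ = 509.79 kPa
  T = 330.4 K: ΣzᵢPᵢˢᵃᵗ = 290.42 kPa
  T = 323.9 K: ΣzᵢPᵢˢᵃᵗ = 215.86 kPa
  T = 327.1 K: ΣzᵢPᵢˢᵃᵗ = 250.14 kPa
  T = 325.5 K: ΣzᵢPᵢˢᵃᵗ = 232.45 kPa
Interpolating between 323.9 K and 325.5 K gives T ≈ 325.3 K.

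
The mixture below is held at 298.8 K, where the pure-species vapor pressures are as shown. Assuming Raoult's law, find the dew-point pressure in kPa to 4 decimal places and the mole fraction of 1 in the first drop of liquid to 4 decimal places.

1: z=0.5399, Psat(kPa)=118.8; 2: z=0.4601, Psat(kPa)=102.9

Pdew = 110.9146 kPa, x_1 = 0.5041

At the dew point ψ → 1, so Σzᵢ/Kᵢ = 1 with Kᵢ = Pᵢˢᵃᵗ/P ⇒ 1/P = Σzᵢ/Pᵢˢᵃᵗ.
1/P = 0.5399/118.8 + 0.4601/102.9 = 0.0090159 ⇒ P = 110.9146 kPa
xᵢ = zᵢP/Pᵢˢᵃᵗ ⇒ x_1 = 0.5399·110.9146/118.8 = 0.5041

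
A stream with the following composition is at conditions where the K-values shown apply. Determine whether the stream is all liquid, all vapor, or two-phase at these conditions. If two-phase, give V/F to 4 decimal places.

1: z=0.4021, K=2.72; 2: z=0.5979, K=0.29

two-phase, V/F = 0.2187

ΣzᵢKᵢ = 1.2671; Σzᵢ/Kᵢ = 2.2096.
Both exceed 1, so a two-phase solution exists.
Material balance + equilibrium reduce to Σ zᵢ(Kᵢ−1)/(1+ψ(Kᵢ−1)) = 0.
Newton–Raphson from ψ = 0.52:
  ψ = 0.5200: g = -0.30789, g' = -1.0889 → ψ = 0.2373
  ψ = 0.2373: g = -0.01933, g' = -1.0359 → ψ = 0.2186
  ψ = 0.2186: g = 0.00013, g' = -1.0506 → ψ = 0.2187
Converged at ψ = 0.2187.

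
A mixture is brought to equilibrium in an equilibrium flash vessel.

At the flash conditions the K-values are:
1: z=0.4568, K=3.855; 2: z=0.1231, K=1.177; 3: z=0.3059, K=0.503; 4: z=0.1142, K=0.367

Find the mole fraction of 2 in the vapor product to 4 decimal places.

Rachford–Rice: g(ψ) = Σ zᵢ(Kᵢ−1)/(1+ψ(Kᵢ−1)) = 0.
g(0) = ΣzᵢKᵢ − 1 = 1.1016 and g(1) = 1 − Σzᵢ/Kᵢ = -0.1424, so a root lies in (0, 1).
Newton iteration, ψ⁰ = 0.5:
  ψ = 0.5000: g = 0.24920, g' = -0.8669 → ψ = 0.7875
  ψ = 0.7875: g = 0.02669, g' = -0.7418 → ψ = 0.8235
  ψ = 0.8235: g = -0.00014, g' = -0.7507 → ψ = 0.8233
Converged at ψ = 0.8233.
Compositions from xᵢ = zᵢ/(1+ψ(Kᵢ−1)), yᵢ = Kᵢxᵢ:
  1: x = 0.1363, y = 0.5256
  2: x = 0.1074, y = 0.1265
  3: x = 0.5177, y = 0.2604
  4: x = 0.2385, y = 0.0875

y_2 = 0.1265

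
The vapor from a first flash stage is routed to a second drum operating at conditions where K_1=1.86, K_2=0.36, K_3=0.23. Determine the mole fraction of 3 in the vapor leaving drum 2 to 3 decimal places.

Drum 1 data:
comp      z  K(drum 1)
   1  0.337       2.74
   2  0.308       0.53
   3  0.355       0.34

y_3 (drum 2) = 0.059

Drum 1:
Material balance + equilibrium reduce to Σ zᵢ(Kᵢ−1)/(1+ψ₁(Kᵢ−1)) = 0.
Feasibility: ΣzᵢKᵢ = 1.207, Σzᵢ/Kᵢ = 1.748 — both > 1, two phases present.
Iterate (Newton) starting at ψ₁ = 0.33:
  ψ₁ = 0.330: g = -0.0984, g' = -0.760 → ψ₁ = 0.201
  ψ₁ = 0.201: g = 0.0049, g' = -0.849 → ψ₁ = 0.206
Converged at ψ₁ = 0.206.
Drum-1 compositions:
  1: x = 0.248, y = 0.680
  2: x = 0.341, y = 0.181
  3: x = 0.411, y = 0.140
Drum-2 feed = drum-1 vapor: z₂ = (0.6795, 0.1808, 0.1397).
Drum 2:
Material balance + equilibrium reduce to Σ zᵢ(Kᵢ−1)/(1+ψ₂(Kᵢ−1)) = 0.
Check two-phase: ΣzᵢKᵢ = 1.361 > 1 and Σzᵢ/Kᵢ = 1.475 > 1, so g(0) = 0.361 > 0 and g(1) = -0.475 < 0.
Iterate (Newton) starting at ψ₂ = 0.5:
  ψ₂ = 0.500: g = 0.0636, g' = -0.625 → ψ₂ = 0.602
  ψ₂ = 0.602: g = -0.0035, g' = -0.702 → ψ₂ = 0.597
Converged at ψ₂ = 0.597.
  1: x = 0.449, y = 0.835
  2: x = 0.292, y = 0.105
  3: x = 0.258, y = 0.059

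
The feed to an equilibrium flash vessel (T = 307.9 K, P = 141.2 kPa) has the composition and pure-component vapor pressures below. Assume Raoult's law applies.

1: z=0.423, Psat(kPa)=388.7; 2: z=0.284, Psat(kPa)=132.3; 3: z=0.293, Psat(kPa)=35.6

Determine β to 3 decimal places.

Raoult's law: Kᵢ = Pᵢˢᵃᵗ/P = Pᵢˢᵃᵗ/141.2.
  K_1 = 388.7/141.2 = 2.75283, K_2 = 132.3/141.2 = 0.93697, K_3 = 35.6/141.2 = 0.25212
Let β = V/F and solve Σ zᵢ(Kᵢ−1)/(1+β(Kᵢ−1)) = 0.
g(0) = ΣzᵢKᵢ − 1 = 0.504 and g(1) = 1 − Σzᵢ/Kᵢ = -0.619, so a root lies in (0, 1).
Newton–Raphson from β = 0.5:
  β = 0.500: g = 0.0266, g' = -0.788 → β = 0.534
Converged at β = 0.534.

β = 0.534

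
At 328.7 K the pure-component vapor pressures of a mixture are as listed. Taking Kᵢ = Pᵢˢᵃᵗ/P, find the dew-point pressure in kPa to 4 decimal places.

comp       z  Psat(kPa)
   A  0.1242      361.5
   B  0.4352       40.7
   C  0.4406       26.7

At the dew point ψ → 1, so Σzᵢ/Kᵢ = 1 with Kᵢ = Pᵢˢᵃᵗ/P ⇒ 1/P = Σzᵢ/Pᵢˢᵃᵗ.
1/P = 0.1242/361.5 + 0.4352/40.7 + 0.4406/26.7 = 0.0275383 ⇒ P = 36.3130 kPa

Pdew = 36.3130 kPa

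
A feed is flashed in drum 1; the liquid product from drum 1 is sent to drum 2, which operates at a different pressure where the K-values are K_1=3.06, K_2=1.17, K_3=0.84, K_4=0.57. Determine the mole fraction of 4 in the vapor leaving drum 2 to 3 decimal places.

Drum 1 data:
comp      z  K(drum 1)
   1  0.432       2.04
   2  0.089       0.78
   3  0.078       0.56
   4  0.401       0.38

y_4 (drum 2) = 0.385

Drum 1:
Material balance + equilibrium reduce to Σ zᵢ(Kᵢ−1)/(1+ψ₁(Kᵢ−1)) = 0.
g(0) = ΣzᵢKᵢ − 1 = 0.147 and g(1) = 1 − Σzᵢ/Kᵢ = -0.520, so a root lies in (0, 1).
Newton–Raphson from ψ₁ = 0.66:
  ψ₁ = 0.660: g = -0.2257, g' = -0.642 → ψ₁ = 0.308
  ψ₁ = 0.308: g = -0.0279, g' = -0.529 → ψ₁ = 0.256
Converged at ψ₁ = 0.256.
Drum-1 compositions:
  1: x = 0.341, y = 0.696
  2: x = 0.094, y = 0.074
  3: x = 0.088, y = 0.049
  4: x = 0.477, y = 0.181
Drum-2 feed = drum-1 liquid: z₂ = (0.3412, 0.0943, 0.0879, 0.4766).
Drum 2:
Newton iteration, ψ₂⁰ = 0.56:
  ψ₂ = 0.560: g = 0.0557, g' = -0.470 → ψ₂ = 0.678
  ψ₂ = 0.678: g = 0.0025, g' = -0.433 → ψ₂ = 0.684
Converged at ψ₂ = 0.684.
  1: x = 0.142, y = 0.433
  2: x = 0.084, y = 0.099
  3: x = 0.099, y = 0.083
  4: x = 0.675, y = 0.385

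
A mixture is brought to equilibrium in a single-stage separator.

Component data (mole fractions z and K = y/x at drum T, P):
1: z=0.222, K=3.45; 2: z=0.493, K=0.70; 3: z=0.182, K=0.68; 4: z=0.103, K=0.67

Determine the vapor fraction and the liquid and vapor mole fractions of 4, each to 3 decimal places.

ψ = 0.402, x_4 = 0.119, y_4 = 0.080

Material balance + equilibrium reduce to Σ zᵢ(Kᵢ−1)/(1+ψ(Kᵢ−1)) = 0.
g(0) = ΣzᵢKᵢ − 1 = 0.304 and g(1) = 1 − Σzᵢ/Kᵢ = -0.190, so a root lies in (0, 1).
Newton–Raphson from ψ = 0.5:
  ψ = 0.500: g = -0.0396, g' = -0.373 → ψ = 0.394
  ψ = 0.394: g = 0.0034, g' = -0.441 → ψ = 0.402
Converged at ψ = 0.402.
Compositions from xᵢ = zᵢ/(1+ψ(Kᵢ−1)), yᵢ = Kᵢxᵢ:
  1: x = 0.112, y = 0.386
  2: x = 0.561, y = 0.392
  3: x = 0.209, y = 0.142
  4: x = 0.119, y = 0.080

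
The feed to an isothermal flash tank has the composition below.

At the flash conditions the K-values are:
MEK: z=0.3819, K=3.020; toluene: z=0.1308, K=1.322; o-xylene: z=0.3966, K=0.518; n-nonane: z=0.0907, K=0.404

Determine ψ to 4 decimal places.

ψ = 0.6530

Rachford–Rice: g(ψ) = Σ zᵢ(Kᵢ−1)/(1+ψ(Kᵢ−1)) = 0.
Feasibility: ΣzᵢKᵢ = 1.5683, Σzᵢ/Kᵢ = 1.2155 — both > 1, two phases present.
Newton iteration, ψ⁰ = 0.61:
  ψ = 0.6100: g = 0.02509, g' = -0.5866 → ψ = 0.6528
  ψ = 0.6528: g = 0.00012, g' = -0.5816 → ψ = 0.6530
Converged at ψ = 0.6530.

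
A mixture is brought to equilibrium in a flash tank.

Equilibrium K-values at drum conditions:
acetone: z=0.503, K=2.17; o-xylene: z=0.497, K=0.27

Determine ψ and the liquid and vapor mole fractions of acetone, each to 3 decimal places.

ψ = 0.264, x_acetone = 0.384, y_acetone = 0.834

Let ψ = V/F and solve Σ zᵢ(Kᵢ−1)/(1+ψ(Kᵢ−1)) = 0.
g(0) = ΣzᵢKᵢ − 1 = 0.226 and g(1) = 1 − Σzᵢ/Kᵢ = -1.073, so a root lies in (0, 1).
Newton iteration, ψ⁰ = 0.5:
  ψ = 0.500: g = -0.2001, g' = -0.931 → ψ = 0.285
  ψ = 0.285: g = -0.0169, g' = -0.810 → ψ = 0.264
Converged at ψ = 0.264.
Compositions from xᵢ = zᵢ/(1+ψ(Kᵢ−1)), yᵢ = Kᵢxᵢ:
  acetone: x = 0.384, y = 0.834
  o-xylene: x = 0.616, y = 0.166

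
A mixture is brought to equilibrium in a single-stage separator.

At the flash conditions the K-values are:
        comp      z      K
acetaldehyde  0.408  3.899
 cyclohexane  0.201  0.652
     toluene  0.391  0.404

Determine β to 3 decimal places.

β = 0.577

Let β = V/F and solve Σ zᵢ(Kᵢ−1)/(1+β(Kᵢ−1)) = 0.
g(0) = ΣzᵢKᵢ − 1 = 0.880 and g(1) = 1 − Σzᵢ/Kᵢ = -0.381, so a root lies in (0, 1).
Newton iteration, β⁰ = 0.56:
  β = 0.560: g = 0.0142, g' = -0.849 → β = 0.577
Converged at β = 0.577.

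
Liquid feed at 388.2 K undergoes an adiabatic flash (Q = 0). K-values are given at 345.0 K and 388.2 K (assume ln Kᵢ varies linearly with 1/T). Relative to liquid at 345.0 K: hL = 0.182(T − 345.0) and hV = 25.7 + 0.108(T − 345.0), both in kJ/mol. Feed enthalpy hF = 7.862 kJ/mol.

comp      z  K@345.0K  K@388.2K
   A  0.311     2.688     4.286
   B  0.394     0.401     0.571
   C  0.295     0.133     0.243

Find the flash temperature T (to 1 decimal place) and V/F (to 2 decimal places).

T = 364.2 K, V/F = 0.18

Adiabatic flash: solve Rachford–Rice at each trial T, then check hF = ψ·hV(T) + (1−ψ)·hL(T).
  T = 345.0 K: K = (2.688, 0.401, 0.133), RR gives ψ = 0.027, H_out = 0.700 kJ/mol
  T = 388.2 K: K = (4.286, 0.571, 0.243), RR gives ψ = 0.326, H_out = 15.206 kJ/mol
  T = 366.6 K: K = (3.441, 0.484, 0.183), RR gives ψ = 0.196, H_out = 8.658 kJ/mol
  T = 355.8 K: K = (3.053, 0.442, 0.157), RR gives ψ = 0.120, H_out = 4.947 kJ/mol
  T = 361.2 K: K = (3.244, 0.462, 0.170), RR gives ψ = 0.159, H_out = 6.854 kJ/mol
  T = 363.9 K: K = (3.342, 0.473, 0.176), RR gives ψ = 0.178, H_out = 7.767 kJ/mol
  T = 365.2 K: K = (3.390, 0.478, 0.179), RR gives ψ = 0.187, H_out = 8.199 kJ/mol
Linear interpolation between T = 363.9 (H_out = 7.767) and T = 365.2 (H_out = 8.199) on hF = 7.862 gives T ≈ 364.2 K, at which ψ = 0.18.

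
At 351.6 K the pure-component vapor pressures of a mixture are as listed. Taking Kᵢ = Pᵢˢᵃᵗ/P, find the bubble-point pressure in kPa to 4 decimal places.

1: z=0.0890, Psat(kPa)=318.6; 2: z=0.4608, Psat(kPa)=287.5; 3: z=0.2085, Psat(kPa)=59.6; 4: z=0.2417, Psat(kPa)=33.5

At the bubble point ψ → 0, so ΣzᵢKᵢ = 1 with Kᵢ = Pᵢˢᵃᵗ/P ⇒ P = ΣzᵢPᵢˢᵃᵗ.
P = 0.0890·318.6 + 0.4608·287.5 + 0.2085·59.6 + 0.2417·33.5 = 181.3589 kPa

Pbub = 181.3589 kPa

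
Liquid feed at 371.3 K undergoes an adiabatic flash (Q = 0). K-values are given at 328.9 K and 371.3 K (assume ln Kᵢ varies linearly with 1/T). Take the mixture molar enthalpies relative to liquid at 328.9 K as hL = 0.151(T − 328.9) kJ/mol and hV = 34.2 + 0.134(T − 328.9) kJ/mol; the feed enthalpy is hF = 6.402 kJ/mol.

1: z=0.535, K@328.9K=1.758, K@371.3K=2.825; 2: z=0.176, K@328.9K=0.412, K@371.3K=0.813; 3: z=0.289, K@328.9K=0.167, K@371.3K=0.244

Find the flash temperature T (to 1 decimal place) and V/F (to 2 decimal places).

Adiabatic flash: solve Rachford–Rice at each trial T, then check hF = ψ·hV(T) + (1−ψ)·hL(T).
  T = 328.9 K: K = (1.758, 0.412, 0.167), RR gives ψ = 0.108, H_out = 3.682 kJ/mol
  T = 371.3 K: K = (2.825, 0.813, 0.244), RR gives ψ = 0.630, H_out = 27.484 kJ/mol
  T = 350.1 K: K = (2.261, 0.591, 0.204), RR gives ψ = 0.430, H_out = 17.767 kJ/mol
  T = 339.5 K: K = (2.001, 0.496, 0.185), RR gives ψ = 0.294, H_out = 11.611 kJ/mol
  T = 334.2 K: K = (1.878, 0.453, 0.176), RR gives ψ = 0.210, H_out = 7.949 kJ/mol
  T = 331.5 K: K = (1.816, 0.432, 0.171), RR gives ψ = 0.160, H_out = 5.866 kJ/mol
  T = 332.9 K: K = (1.848, 0.443, 0.174), RR gives ψ = 0.186, H_out = 6.967 kJ/mol
Linear interpolation between T = 331.5 (H_out = 5.866) and T = 332.9 (H_out = 6.967) on hF = 6.402 gives T ≈ 332.2 K, at which ψ = 0.17.

T = 332.2 K, V/F = 0.17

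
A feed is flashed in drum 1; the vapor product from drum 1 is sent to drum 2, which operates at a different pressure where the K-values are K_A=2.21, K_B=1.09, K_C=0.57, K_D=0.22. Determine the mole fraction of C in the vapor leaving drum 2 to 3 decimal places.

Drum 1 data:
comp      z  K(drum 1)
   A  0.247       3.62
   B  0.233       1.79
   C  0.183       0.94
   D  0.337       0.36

y_C (drum 2) = 0.121

Drum 1:
Material balance + equilibrium reduce to Σ zᵢ(Kᵢ−1)/(1+ψ₁(Kᵢ−1)) = 0.
Check two-phase: ΣzᵢKᵢ = 1.605 > 1 and Σzᵢ/Kᵢ = 1.329 > 1, so g(0) = 0.605 > 0 and g(1) = -0.329 < 0.
Newton iteration, ψ₁⁰ = 0.38:
  ψ₁ = 0.380: g = 0.1696, g' = -0.753 → ψ₁ = 0.605
  ψ₁ = 0.605: g = 0.0114, g' = -0.689 → ψ₁ = 0.622
Converged at ψ₁ = 0.622.
Drum-1 compositions:
  A: x = 0.094, y = 0.340
  B: x = 0.156, y = 0.280
  C: x = 0.190, y = 0.179
  D: x = 0.560, y = 0.201
Drum-2 feed = drum-1 vapor: z₂ = (0.3401, 0.2797, 0.1787, 0.2015).
Drum 2:
Newton iteration, ψ₂⁰ = 0.5:
  ψ₂ = 0.500: g = -0.0750, g' = -0.578 → ψ₂ = 0.370
  ψ₂ = 0.370: g = -0.0038, g' = -0.529 → ψ₂ = 0.363
Converged at ψ₂ = 0.363.
  A: x = 0.236, y = 0.522
  B: x = 0.271, y = 0.295
  C: x = 0.212, y = 0.121
  D: x = 0.281, y = 0.062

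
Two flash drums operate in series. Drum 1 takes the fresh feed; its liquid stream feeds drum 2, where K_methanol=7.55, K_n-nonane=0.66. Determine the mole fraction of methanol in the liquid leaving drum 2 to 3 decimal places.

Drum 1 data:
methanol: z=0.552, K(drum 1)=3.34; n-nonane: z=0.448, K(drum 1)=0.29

Drum 1:
Let ψ₁ = V/F and solve Σ zᵢ(Kᵢ−1)/(1+ψ₁(Kᵢ−1)) = 0.
g(0) = ΣzᵢKᵢ − 1 = 0.974 and g(1) = 1 − Σzᵢ/Kᵢ = -0.710, so a root lies in (0, 1).
Newton–Raphson from ψ₁ = 0.52:
  ψ₁ = 0.520: g = 0.0784, g' = -1.183 → ψ₁ = 0.586
Converged at ψ₁ = 0.586.
Drum-1 compositions:
  methanol: x = 0.233, y = 0.778
  n-nonane: x = 0.767, y = 0.222
Drum-2 feed = drum-1 liquid: z₂ = (0.2328, 0.7672).
Drum 2:
Rachford–Rice: g(ψ₂) = Σ zᵢ(Kᵢ−1)/(1+ψ₂(Kᵢ−1)) = 0.
Check two-phase: ΣzᵢKᵢ = 2.264 > 1 and Σzᵢ/Kᵢ = 1.193 > 1, so g(0) = 1.264 > 0 and g(1) = -0.193 < 0.
Binary case is linear: z₁(K₁−1)(1+ψ₂(K₂−1)) + z₂(K₂−1)(1+ψ₂(K₁−1)) = 0
⇒ ψ₂ = [z₁(K₁−1)+z₂(K₂−1)] / [−(K₁−1)(K₂−1)] = 1.2639/2.2270 = 0.568
  methanol: x = 0.049, y = 0.373
  n-nonane: x = 0.951, y = 0.627

x_methanol (drum 2) = 0.049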